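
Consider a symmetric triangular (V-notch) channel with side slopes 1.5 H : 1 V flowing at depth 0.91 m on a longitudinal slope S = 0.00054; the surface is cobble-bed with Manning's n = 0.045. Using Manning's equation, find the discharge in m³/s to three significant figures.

A = z·y² = 1.5×0.91² = 1.242 m²
P = 2y√(1+z²) = 2×0.91×√(1+1.5²) = 3.281 m
R = A/P = 1.242/3.281 = 0.3786 m
Q = (1/n)·A·R^(2/3)·S^(1/2) = (1/0.045) × 1.242 × 0.3786^(2/3) × 0.00054^(1/2) = 0.3357 m³/s

0.336 m³/s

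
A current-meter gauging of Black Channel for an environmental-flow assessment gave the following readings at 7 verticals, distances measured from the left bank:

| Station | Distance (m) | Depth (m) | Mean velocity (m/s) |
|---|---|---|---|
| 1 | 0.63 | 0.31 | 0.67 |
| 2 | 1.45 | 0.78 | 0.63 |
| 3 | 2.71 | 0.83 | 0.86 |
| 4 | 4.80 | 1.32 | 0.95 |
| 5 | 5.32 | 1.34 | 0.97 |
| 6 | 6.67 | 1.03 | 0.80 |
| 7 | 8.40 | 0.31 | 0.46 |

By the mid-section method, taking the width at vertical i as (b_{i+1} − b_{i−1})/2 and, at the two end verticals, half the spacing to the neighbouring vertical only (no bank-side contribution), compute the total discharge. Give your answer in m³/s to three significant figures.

w_1 = (1.45 − 0.63)/2 = 0.41 m; q_1 = 0.67 × 0.31 × 0.41 = 0.08516 m³/s
w_2 = (2.71 − 0.63)/2 = 1.04 m; q_2 = 0.63 × 0.78 × 1.04 = 0.5111 m³/s
w_3 = (4.80 − 1.45)/2 = 1.675 m; q_3 = 0.86 × 0.83 × 1.675 = 1.196 m³/s
w_4 = (5.32 − 2.71)/2 = 1.305 m; q_4 = 0.95 × 1.32 × 1.305 = 1.636 m³/s
w_5 = (6.67 − 4.80)/2 = 0.935 m; q_5 = 0.97 × 1.34 × 0.935 = 1.215 m³/s
w_6 = (8.40 − 5.32)/2 = 1.54 m; q_6 = 0.80 × 1.03 × 1.54 = 1.269 m³/s
w_7 = (8.40 − 6.67)/2 = 0.865 m; q_7 = 0.46 × 0.31 × 0.865 = 0.1233 m³/s
Q = Σ qᵢ = 6.036 m³/s

6.04 m³/s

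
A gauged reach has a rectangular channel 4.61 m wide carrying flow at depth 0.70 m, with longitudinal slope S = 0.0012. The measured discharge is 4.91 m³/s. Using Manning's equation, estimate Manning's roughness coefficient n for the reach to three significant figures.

A = b·y = 4.61 × 0.70 = 3.227 m²
P = b + 2y = 4.61 + 2×0.70 = 6.010 m
R = A/P = 3.227/6.010 = 0.5369 m
n = (1/Q)·A·R^(2/3)·S^(1/2) = (1/4.91) × 3.227 × 0.6606 × 0.03464 = 0.01504

0.0150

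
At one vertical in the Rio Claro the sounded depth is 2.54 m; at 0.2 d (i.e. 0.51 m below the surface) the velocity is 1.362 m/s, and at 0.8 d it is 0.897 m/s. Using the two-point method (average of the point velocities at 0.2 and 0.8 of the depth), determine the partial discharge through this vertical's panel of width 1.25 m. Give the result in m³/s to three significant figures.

v̄ = (1.362 + 0.897) / 2 = 1.130 m/s
q = v̄ × d × w = 1.130 × 2.54 × 1.25 = 3.586 m³/s

3.59 m³/s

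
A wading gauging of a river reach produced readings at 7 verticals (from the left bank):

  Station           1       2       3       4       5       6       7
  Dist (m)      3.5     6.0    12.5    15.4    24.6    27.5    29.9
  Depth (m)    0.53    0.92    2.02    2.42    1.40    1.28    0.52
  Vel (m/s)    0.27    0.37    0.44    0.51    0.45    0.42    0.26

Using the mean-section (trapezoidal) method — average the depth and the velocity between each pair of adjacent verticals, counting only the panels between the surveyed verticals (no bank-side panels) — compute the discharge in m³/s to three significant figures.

Panel 1-2: Δb = 2.5 m, d̄ = (0.53+0.92)/2 = 0.725, v̄ = (0.27+0.37)/2 = 0.32 → q = 2.5×0.725×0.32 = 0.5800 m³/s
Panel 2-3: Δb = 6.5 m, d̄ = (0.92+2.02)/2 = 1.47, v̄ = (0.37+0.44)/2 = 0.405 → q = 6.5×1.47×0.405 = 3.870 m³/s
Panel 3-4: Δb = 2.9 m, d̄ = (2.02+2.42)/2 = 2.22, v̄ = (0.44+0.51)/2 = 0.475 → q = 2.9×2.22×0.475 = 3.058 m³/s
Panel 4-5: Δb = 9.2 m, d̄ = (2.42+1.40)/2 = 1.91, v̄ = (0.51+0.45)/2 = 0.48 → q = 9.2×1.91×0.48 = 8.435 m³/s
Panel 5-6: Δb = 2.9 m, d̄ = (1.40+1.28)/2 = 1.34, v̄ = (0.45+0.42)/2 = 0.435 → q = 2.9×1.34×0.435 = 1.690 m³/s
Panel 6-7: Δb = 2.4 m, d̄ = (1.28+0.52)/2 = 0.9, v̄ = (0.42+0.26)/2 = 0.34 → q = 2.4×0.9×0.34 = 0.7344 m³/s
Q = Σ q = 18.37 m³/s

18.4 m³/s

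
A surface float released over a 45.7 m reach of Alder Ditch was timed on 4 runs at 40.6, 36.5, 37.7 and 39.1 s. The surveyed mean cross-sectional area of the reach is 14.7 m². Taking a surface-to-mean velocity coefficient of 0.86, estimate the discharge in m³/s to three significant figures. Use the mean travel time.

t̄ = (40.6 + 36.5 + 37.7 + 39.1) / 4 = 38.475 s
v_surface = L / t̄ = 45.7 / 38.475 = 1.188 m/s
v_mean = 0.86 × 1.188 = 1.021 m/s
Q = A × v_mean = 14.7 × 1.021 = 15.02 m³/s

15.0 m³/s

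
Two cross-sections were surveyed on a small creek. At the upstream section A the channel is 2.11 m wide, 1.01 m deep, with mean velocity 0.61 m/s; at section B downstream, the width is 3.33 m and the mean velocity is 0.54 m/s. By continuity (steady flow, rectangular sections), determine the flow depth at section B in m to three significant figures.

0.723 m

Q = A₁V₁ = (2.11×1.01) × 0.61 = 1.300 m³/s
d₂ = Q/(b₂ V₂) = 1.300/(3.33×0.54) = 0.7229 m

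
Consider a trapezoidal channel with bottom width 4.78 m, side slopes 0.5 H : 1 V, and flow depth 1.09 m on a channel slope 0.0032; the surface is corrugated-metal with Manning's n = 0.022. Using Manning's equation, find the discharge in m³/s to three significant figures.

A = (b + z·y)·y = (4.78 + 0.5×1.09)×1.09 = 5.804 m²
P = b + 2y√(1+z²) = 4.78 + 2×1.09×√(1+0.5²) = 7.217 m
R = A/P = 5.804/7.217 = 0.8042 m
Q = (1/n)·A·R^(2/3)·S^(1/2) = (1/0.022) × 5.804 × 0.8042^(2/3) × 0.0032^(1/2) = 12.91 m³/s

12.9 m³/s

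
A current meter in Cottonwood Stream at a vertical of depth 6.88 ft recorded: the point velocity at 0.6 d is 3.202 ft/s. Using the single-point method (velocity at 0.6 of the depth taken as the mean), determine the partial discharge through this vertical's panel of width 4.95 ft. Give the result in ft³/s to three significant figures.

109 ft³/s

v̄ = v₀.₆ = 3.202 ft/s
q = v̄ × d × w = 3.202 × 6.88 × 4.95 = 109.0 ft³/s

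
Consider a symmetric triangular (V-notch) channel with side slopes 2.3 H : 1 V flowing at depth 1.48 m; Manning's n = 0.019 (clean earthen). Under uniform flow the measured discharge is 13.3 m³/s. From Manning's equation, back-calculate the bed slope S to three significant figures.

0.00422

A = z·y² = 2.3×1.48² = 5.038 m²
P = 2y√(1+z²) = 2×1.48×√(1+2.3²) = 7.424 m
R = A/P = 5.038/7.424 = 0.6786 m
S = (Q·n / (1·A·R^(2/3)))² = (13.3×0.019 / (1×5.038×0.7722))² = 0.004219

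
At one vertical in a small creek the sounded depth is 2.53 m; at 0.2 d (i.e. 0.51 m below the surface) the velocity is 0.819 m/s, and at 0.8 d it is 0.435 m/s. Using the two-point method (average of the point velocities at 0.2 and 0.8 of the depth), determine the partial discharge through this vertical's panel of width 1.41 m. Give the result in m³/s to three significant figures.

2.24 m³/s

v̄ = (0.819 + 0.435) / 2 = 0.6270 m/s
q = v̄ × d × w = 0.6270 × 2.53 × 1.41 = 2.237 m³/s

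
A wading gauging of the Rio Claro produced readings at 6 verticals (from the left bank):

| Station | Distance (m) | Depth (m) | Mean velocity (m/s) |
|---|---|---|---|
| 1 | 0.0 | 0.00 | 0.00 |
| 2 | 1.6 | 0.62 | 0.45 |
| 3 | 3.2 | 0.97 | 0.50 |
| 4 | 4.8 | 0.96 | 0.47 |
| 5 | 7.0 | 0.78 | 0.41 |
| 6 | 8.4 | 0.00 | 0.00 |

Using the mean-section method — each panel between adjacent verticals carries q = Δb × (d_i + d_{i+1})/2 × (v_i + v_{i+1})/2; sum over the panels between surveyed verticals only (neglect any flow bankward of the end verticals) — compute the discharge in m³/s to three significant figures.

Panel 1-2: Δb = 1.6 m, d̄ = (0.00+0.62)/2 = 0.31, v̄ = (0.00+0.45)/2 = 0.225 → q = 1.6×0.31×0.225 = 0.1116 m³/s
Panel 2-3: Δb = 1.6 m, d̄ = (0.62+0.97)/2 = 0.795, v̄ = (0.45+0.50)/2 = 0.475 → q = 1.6×0.795×0.475 = 0.6042 m³/s
Panel 3-4: Δb = 1.6 m, d̄ = (0.97+0.96)/2 = 0.965, v̄ = (0.50+0.47)/2 = 0.485 → q = 1.6×0.965×0.485 = 0.7488 m³/s
Panel 4-5: Δb = 2.2 m, d̄ = (0.96+0.78)/2 = 0.87, v̄ = (0.47+0.41)/2 = 0.44 → q = 2.2×0.87×0.44 = 0.8422 m³/s
Panel 5-6: Δb = 1.4 m, d̄ = (0.78+0.00)/2 = 0.39, v̄ = (0.41+0.00)/2 = 0.205 → q = 1.4×0.39×0.205 = 0.1119 m³/s
Q = Σ q = 2.419 m³/s

2.42 m³/s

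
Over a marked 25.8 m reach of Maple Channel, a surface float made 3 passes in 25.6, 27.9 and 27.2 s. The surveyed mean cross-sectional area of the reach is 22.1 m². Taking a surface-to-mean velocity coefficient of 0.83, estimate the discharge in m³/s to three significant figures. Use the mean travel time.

t̄ = (25.6 + 27.9 + 27.2) / 3 = 26.9 s
v_surface = L / t̄ = 25.8 / 26.9 = 0.9591 m/s
v_mean = 0.83 × 0.9591 = 0.7961 m/s
Q = A × v_mean = 22.1 × 0.7961 = 17.59 m³/s

17.6 m³/s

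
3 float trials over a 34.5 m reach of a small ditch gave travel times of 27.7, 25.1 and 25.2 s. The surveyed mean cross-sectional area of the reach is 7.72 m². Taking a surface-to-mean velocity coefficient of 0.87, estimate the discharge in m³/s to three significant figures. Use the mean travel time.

t̄ = (27.7 + 25.1 + 25.2) / 3 = 26 s
v_surface = L / t̄ = 34.5 / 26 = 1.327 m/s
v_mean = 0.87 × 1.327 = 1.154 m/s
Q = A × v_mean = 7.72 × 1.154 = 8.912 m³/s

8.91 m³/s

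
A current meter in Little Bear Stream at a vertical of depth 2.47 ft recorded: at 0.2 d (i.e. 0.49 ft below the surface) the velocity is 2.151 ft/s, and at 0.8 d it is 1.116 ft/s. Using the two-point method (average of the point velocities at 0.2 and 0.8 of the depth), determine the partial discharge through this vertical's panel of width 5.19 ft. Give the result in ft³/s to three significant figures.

20.9 ft³/s

v̄ = (2.151 + 1.116) / 2 = 1.634 ft/s
q = v̄ × d × w = 1.634 × 2.47 × 5.19 = 20.94 ft³/s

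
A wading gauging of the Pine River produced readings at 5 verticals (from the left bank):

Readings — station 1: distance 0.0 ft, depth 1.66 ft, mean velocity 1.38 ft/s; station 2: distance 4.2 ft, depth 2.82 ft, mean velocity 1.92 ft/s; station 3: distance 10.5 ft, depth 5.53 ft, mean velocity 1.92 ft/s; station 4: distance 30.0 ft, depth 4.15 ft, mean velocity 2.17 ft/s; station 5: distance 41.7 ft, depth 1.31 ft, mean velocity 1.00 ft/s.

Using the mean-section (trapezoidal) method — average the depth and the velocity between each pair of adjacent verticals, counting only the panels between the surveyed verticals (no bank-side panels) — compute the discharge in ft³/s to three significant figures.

Panel 1-2: Δb = 4.2 ft, d̄ = (1.66+2.82)/2 = 2.24, v̄ = (1.38+1.92)/2 = 1.65 → q = 4.2×2.24×1.65 = 15.52 ft³/s
Panel 2-3: Δb = 6.3 ft, d̄ = (2.82+5.53)/2 = 4.175, v̄ = (1.92+1.92)/2 = 1.92 → q = 6.3×4.175×1.92 = 50.50 ft³/s
Panel 3-4: Δb = 19.5 ft, d̄ = (5.53+4.15)/2 = 4.84, v̄ = (1.92+2.17)/2 = 2.045 → q = 19.5×4.84×2.045 = 193.0 ft³/s
Panel 4-5: Δb = 11.7 ft, d̄ = (4.15+1.31)/2 = 2.73, v̄ = (2.17+1.00)/2 = 1.585 → q = 11.7×2.73×1.585 = 50.63 ft³/s
Q = Σ q = 309.7 ft³/s

310 ft³/s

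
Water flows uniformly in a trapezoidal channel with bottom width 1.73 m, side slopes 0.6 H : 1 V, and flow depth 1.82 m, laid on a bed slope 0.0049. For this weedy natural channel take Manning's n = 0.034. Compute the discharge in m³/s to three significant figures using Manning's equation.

A = (b + z·y)·y = (1.73 + 0.6×1.82)×1.82 = 5.136 m²
P = b + 2y√(1+z²) = 1.73 + 2×1.82×√(1+0.6²) = 5.975 m
R = A/P = 5.136/5.975 = 0.8596 m
Q = (1/n)·A·R^(2/3)·S^(1/2) = (1/0.034) × 5.136 × 0.8596^(2/3) × 0.0049^(1/2) = 9.560 m³/s

9.56 m³/s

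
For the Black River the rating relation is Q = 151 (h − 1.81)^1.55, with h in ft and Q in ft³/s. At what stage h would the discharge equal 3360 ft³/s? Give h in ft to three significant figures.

9.21 ft

h − h₀ = (Q/C)^(1/b) = (3360/151)^(1/1.55) = 7.401 ft
h = 1.81 + 7.401 = 9.211 ft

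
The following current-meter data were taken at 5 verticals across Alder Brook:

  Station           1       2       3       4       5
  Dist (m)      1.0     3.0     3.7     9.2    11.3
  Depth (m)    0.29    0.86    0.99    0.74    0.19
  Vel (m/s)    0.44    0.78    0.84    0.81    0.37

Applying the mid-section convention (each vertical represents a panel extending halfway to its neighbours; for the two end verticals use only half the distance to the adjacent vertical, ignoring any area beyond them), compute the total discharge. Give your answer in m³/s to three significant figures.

w_1 = (3.0 − 1.0)/2 = 1 m; q_1 = 0.44 × 0.29 × 1 = 0.1276 m³/s
w_2 = (3.7 − 1.0)/2 = 1.35 m; q_2 = 0.78 × 0.86 × 1.35 = 0.9056 m³/s
w_3 = (9.2 − 3.0)/2 = 3.1 m; q_3 = 0.84 × 0.99 × 3.1 = 2.578 m³/s
w_4 = (11.3 − 3.7)/2 = 3.8 m; q_4 = 0.81 × 0.74 × 3.8 = 2.278 m³/s
w_5 = (11.3 − 9.2)/2 = 1.05 m; q_5 = 0.37 × 0.19 × 1.05 = 0.07382 m³/s
Q = Σ qᵢ = 5.963 m³/s

5.96 m³/s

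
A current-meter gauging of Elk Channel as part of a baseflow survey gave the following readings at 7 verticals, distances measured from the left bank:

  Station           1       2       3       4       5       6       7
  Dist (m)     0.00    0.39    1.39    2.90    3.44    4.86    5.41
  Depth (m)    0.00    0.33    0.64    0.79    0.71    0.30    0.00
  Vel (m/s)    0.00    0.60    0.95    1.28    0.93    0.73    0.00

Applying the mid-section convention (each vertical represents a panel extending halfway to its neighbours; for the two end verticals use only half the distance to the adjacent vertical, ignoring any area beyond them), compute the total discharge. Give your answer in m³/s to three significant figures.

2.80 m³/s

w_2 = (1.39 − 0.00)/2 = 0.695 m; q_2 = 0.60 × 0.33 × 0.695 = 0.1376 m³/s
w_3 = (2.90 − 0.39)/2 = 1.255 m; q_3 = 0.95 × 0.64 × 1.255 = 0.7630 m³/s
w_4 = (3.44 − 1.39)/2 = 1.025 m; q_4 = 1.28 × 0.79 × 1.025 = 1.036 m³/s
w_5 = (4.86 − 2.90)/2 = 0.98 m; q_5 = 0.93 × 0.71 × 0.98 = 0.6471 m³/s
w_6 = (5.41 − 3.44)/2 = 0.985 m; q_6 = 0.73 × 0.30 × 0.985 = 0.2157 m³/s
Stations 1, 7 contribute zero (depth or velocity is 0).
Q = Σ qᵢ = 2.800 m³/s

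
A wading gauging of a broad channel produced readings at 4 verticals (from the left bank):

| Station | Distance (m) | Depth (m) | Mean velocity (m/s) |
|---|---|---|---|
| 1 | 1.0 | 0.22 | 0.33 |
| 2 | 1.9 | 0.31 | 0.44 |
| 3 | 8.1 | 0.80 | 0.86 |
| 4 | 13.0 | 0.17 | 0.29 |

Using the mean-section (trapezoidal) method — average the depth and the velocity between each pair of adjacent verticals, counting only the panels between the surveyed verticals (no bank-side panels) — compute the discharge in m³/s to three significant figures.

Panel 1-2: Δb = 0.9 m, d̄ = (0.22+0.31)/2 = 0.265, v̄ = (0.33+0.44)/2 = 0.385 → q = 0.9×0.265×0.385 = 0.09182 m³/s
Panel 2-3: Δb = 6.2 m, d̄ = (0.31+0.80)/2 = 0.555, v̄ = (0.44+0.86)/2 = 0.65 → q = 6.2×0.555×0.65 = 2.237 m³/s
Panel 3-4: Δb = 4.9 m, d̄ = (0.80+0.17)/2 = 0.485, v̄ = (0.86+0.29)/2 = 0.575 → q = 4.9×0.485×0.575 = 1.366 m³/s
Q = Σ q = 3.695 m³/s

3.69 m³/s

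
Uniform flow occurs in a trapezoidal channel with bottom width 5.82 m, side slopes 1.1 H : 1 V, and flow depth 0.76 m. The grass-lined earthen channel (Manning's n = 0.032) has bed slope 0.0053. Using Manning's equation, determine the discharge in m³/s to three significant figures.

8.42 m³/s

A = (b + z·y)·y = (5.82 + 1.1×0.76)×0.76 = 5.059 m²
P = b + 2y√(1+z²) = 5.82 + 2×0.76×√(1+1.1²) = 8.080 m
R = A/P = 5.059/8.080 = 0.6261 m
Q = (1/n)·A·R^(2/3)·S^(1/2) = (1/0.032) × 5.059 × 0.6261^(2/3) × 0.0053^(1/2) = 8.422 m³/s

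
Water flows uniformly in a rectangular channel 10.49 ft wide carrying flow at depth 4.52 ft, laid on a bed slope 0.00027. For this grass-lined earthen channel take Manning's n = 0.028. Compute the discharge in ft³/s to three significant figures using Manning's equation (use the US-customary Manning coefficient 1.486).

A = b·y = 10.49 × 4.52 = 47.41 ft²
P = b + 2y = 10.49 + 2×4.52 = 19.53 ft
R = A/P = 47.41/19.53 = 2.428 ft
Q = (1.486/n)·A·R^(2/3)·S^(1/2) = (1.486/0.028) × 47.41 × 2.428^(2/3) × 0.00027^(1/2) = 74.69 ft³/s

74.7 ft³/s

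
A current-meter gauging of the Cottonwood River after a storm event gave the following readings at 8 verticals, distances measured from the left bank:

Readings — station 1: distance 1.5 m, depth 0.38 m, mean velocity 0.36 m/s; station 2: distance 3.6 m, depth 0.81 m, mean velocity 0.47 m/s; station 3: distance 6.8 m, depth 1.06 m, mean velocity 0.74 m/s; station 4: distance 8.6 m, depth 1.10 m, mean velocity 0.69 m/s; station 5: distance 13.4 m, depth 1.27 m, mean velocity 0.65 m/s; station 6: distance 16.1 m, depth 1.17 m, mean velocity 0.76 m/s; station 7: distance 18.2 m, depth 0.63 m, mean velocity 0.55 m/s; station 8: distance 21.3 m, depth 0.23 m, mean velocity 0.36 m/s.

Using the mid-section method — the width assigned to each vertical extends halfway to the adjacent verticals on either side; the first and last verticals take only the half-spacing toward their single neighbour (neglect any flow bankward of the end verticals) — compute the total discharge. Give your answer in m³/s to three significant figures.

11.9 m³/s

w_1 = (3.6 − 1.5)/2 = 1.05 m; q_1 = 0.36 × 0.38 × 1.05 = 0.1436 m³/s
w_2 = (6.8 − 1.5)/2 = 2.65 m; q_2 = 0.47 × 0.81 × 2.65 = 1.009 m³/s
w_3 = (8.6 − 3.6)/2 = 2.5 m; q_3 = 0.74 × 1.06 × 2.5 = 1.961 m³/s
w_4 = (13.4 − 6.8)/2 = 3.3 m; q_4 = 0.69 × 1.10 × 3.3 = 2.505 m³/s
w_5 = (16.1 − 8.6)/2 = 3.75 m; q_5 = 0.65 × 1.27 × 3.75 = 3.096 m³/s
w_6 = (18.2 − 13.4)/2 = 2.4 m; q_6 = 0.76 × 1.17 × 2.4 = 2.134 m³/s
w_7 = (21.3 − 16.1)/2 = 2.6 m; q_7 = 0.55 × 0.63 × 2.6 = 0.9009 m³/s
w_8 = (21.3 − 18.2)/2 = 1.55 m; q_8 = 0.36 × 0.23 × 1.55 = 0.1283 m³/s
Q = Σ qᵢ = 11.88 m³/s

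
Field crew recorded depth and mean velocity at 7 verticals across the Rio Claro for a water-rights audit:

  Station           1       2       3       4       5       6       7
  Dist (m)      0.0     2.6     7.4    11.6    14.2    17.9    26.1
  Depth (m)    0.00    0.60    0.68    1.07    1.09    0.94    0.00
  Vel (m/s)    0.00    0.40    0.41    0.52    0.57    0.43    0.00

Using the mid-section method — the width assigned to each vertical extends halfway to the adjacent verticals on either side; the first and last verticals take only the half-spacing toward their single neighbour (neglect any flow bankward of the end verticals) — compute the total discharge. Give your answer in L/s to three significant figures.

w_2 = (7.4 − 0.0)/2 = 3.7 m; q_2 = 0.40 × 0.60 × 3.7 = 0.8880 m³/s
w_3 = (11.6 − 2.6)/2 = 4.5 m; q_3 = 0.41 × 0.68 × 4.5 = 1.255 m³/s
w_4 = (14.2 − 7.4)/2 = 3.4 m; q_4 = 0.52 × 1.07 × 3.4 = 1.892 m³/s
w_5 = (17.9 − 11.6)/2 = 3.15 m; q_5 = 0.57 × 1.09 × 3.15 = 1.957 m³/s
w_6 = (26.1 − 14.2)/2 = 5.95 m; q_6 = 0.43 × 0.94 × 5.95 = 2.405 m³/s
Stations 1, 7 contribute zero (depth or velocity is 0).
Q = Σ qᵢ = 8.396 m³/s
= 8.396 × 1000 = 8396 L/s

8400 L/s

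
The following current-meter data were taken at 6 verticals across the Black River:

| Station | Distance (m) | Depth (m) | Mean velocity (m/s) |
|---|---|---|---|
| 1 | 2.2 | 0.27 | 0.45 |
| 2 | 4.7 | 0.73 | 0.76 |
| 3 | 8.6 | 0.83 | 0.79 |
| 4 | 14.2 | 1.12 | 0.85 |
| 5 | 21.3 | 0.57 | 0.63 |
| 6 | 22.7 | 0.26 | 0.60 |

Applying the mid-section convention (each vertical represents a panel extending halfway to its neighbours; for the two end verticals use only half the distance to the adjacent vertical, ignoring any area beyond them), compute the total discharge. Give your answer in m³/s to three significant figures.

12.7 m³/s

w_1 = (4.7 − 2.2)/2 = 1.25 m; q_1 = 0.45 × 0.27 × 1.25 = 0.1519 m³/s
w_2 = (8.6 − 2.2)/2 = 3.2 m; q_2 = 0.76 × 0.73 × 3.2 = 1.775 m³/s
w_3 = (14.2 − 4.7)/2 = 4.75 m; q_3 = 0.79 × 0.83 × 4.75 = 3.115 m³/s
w_4 = (21.3 − 8.6)/2 = 6.35 m; q_4 = 0.85 × 1.12 × 6.35 = 6.045 m³/s
w_5 = (22.7 − 14.2)/2 = 4.25 m; q_5 = 0.63 × 0.57 × 4.25 = 1.526 m³/s
w_6 = (22.7 − 21.3)/2 = 0.7 m; q_6 = 0.60 × 0.26 × 0.7 = 0.1092 m³/s
Q = Σ qᵢ = 12.72 m³/s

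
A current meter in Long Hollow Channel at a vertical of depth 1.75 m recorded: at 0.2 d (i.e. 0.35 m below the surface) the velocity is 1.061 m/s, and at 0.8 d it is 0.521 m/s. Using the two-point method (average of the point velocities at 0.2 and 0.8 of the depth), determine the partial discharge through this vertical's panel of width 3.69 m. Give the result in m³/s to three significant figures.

5.11 m³/s

v̄ = (1.061 + 0.521) / 2 = 0.7910 m/s
q = v̄ × d × w = 0.7910 × 1.75 × 3.69 = 5.108 m³/s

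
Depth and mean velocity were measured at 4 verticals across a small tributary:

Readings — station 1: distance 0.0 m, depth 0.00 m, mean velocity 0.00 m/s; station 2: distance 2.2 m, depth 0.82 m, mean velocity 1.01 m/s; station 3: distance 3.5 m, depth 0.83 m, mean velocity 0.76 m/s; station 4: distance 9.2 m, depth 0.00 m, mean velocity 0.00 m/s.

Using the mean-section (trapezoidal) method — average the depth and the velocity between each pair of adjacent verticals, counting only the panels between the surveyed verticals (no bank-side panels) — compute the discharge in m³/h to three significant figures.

Panel 1-2: Δb = 2.2 m, d̄ = (0.00+0.82)/2 = 0.41, v̄ = (0.00+1.01)/2 = 0.505 → q = 2.2×0.41×0.505 = 0.4555 m³/s
Panel 2-3: Δb = 1.3 m, d̄ = (0.82+0.83)/2 = 0.825, v̄ = (1.01+0.76)/2 = 0.885 → q = 1.3×0.825×0.885 = 0.9492 m³/s
Panel 3-4: Δb = 5.7 m, d̄ = (0.83+0.00)/2 = 0.415, v̄ = (0.76+0.00)/2 = 0.38 → q = 5.7×0.415×0.38 = 0.8989 m³/s
Q = Σ q = 2.304 m³/s
= 2.304 × 3600 = 8293 m³/h

8290 m³/h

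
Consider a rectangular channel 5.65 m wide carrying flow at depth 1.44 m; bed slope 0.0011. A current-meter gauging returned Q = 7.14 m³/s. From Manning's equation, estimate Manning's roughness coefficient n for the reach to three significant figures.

A = b·y = 5.65 × 1.44 = 8.136 m²
P = b + 2y = 5.65 + 2×1.44 = 8.530 m
R = A/P = 8.136/8.530 = 0.9538 m
n = (1/Q)·A·R^(2/3)·S^(1/2) = (1/7.14) × 8.136 × 0.9690 × 0.03317 = 0.03662

0.0366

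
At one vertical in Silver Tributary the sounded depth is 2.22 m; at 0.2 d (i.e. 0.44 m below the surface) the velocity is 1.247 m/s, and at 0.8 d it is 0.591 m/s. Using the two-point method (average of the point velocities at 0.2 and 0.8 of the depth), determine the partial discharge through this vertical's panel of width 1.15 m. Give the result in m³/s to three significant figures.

2.35 m³/s

v̄ = (1.247 + 0.591) / 2 = 0.9190 m/s
q = v̄ × d × w = 0.9190 × 2.22 × 1.15 = 2.346 m³/s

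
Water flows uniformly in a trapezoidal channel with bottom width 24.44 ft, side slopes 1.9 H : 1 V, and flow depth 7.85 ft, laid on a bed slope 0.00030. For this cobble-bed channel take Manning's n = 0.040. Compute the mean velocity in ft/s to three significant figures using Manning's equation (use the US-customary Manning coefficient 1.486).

1.96 ft/s

A = (b + z·y)·y = (24.44 + 1.9×7.85)×7.85 = 308.9 ft²
P = b + 2y√(1+z²) = 24.44 + 2×7.85×√(1+1.9²) = 58.15 ft
R = A/P = 308.9/58.15 = 5.313 ft
Q = (1.486/n)·A·R^(2/3)·S^(1/2) = (1.486/0.040) × 308.9 × 5.313^(2/3) × 0.00030^(1/2) = 605.3 ft³/s
V = Q/A = 605.3/308.9 = 1.959 ft/s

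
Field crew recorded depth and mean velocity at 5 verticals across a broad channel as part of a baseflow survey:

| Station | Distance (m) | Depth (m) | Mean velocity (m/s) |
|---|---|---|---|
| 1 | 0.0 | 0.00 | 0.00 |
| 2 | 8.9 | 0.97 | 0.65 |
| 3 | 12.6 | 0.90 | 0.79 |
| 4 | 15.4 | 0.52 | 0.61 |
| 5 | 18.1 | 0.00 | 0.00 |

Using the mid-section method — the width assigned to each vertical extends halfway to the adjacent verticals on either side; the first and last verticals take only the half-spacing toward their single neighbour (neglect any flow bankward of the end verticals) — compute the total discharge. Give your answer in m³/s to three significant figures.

w_2 = (12.6 − 0.0)/2 = 6.3 m; q_2 = 0.65 × 0.97 × 6.3 = 3.972 m³/s
w_3 = (15.4 − 8.9)/2 = 3.25 m; q_3 = 0.79 × 0.90 × 3.25 = 2.311 m³/s
w_4 = (18.1 − 12.6)/2 = 2.75 m; q_4 = 0.61 × 0.52 × 2.75 = 0.8723 m³/s
Stations 1, 5 contribute zero (depth or velocity is 0).
Q = Σ qᵢ = 7.155 m³/s

7.16 m³/s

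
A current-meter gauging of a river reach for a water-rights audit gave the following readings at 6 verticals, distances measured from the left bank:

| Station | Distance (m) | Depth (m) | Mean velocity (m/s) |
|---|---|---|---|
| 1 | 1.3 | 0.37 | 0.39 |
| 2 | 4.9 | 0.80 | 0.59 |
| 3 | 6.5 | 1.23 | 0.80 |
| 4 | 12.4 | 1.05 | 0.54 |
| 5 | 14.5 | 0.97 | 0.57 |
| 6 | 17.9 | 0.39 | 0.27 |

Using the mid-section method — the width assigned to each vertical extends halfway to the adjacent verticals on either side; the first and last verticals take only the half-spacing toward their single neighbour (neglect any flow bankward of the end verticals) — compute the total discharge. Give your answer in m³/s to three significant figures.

w_1 = (4.9 − 1.3)/2 = 1.8 m; q_1 = 0.39 × 0.37 × 1.8 = 0.2597 m³/s
w_2 = (6.5 − 1.3)/2 = 2.6 m; q_2 = 0.59 × 0.80 × 2.6 = 1.227 m³/s
w_3 = (12.4 − 4.9)/2 = 3.75 m; q_3 = 0.80 × 1.23 × 3.75 = 3.690 m³/s
w_4 = (14.5 − 6.5)/2 = 4 m; q_4 = 0.54 × 1.05 × 4 = 2.268 m³/s
w_5 = (17.9 − 12.4)/2 = 2.75 m; q_5 = 0.57 × 0.97 × 2.75 = 1.520 m³/s
w_6 = (17.9 − 14.5)/2 = 1.7 m; q_6 = 0.27 × 0.39 × 1.7 = 0.1790 m³/s
Q = Σ qᵢ = 9.144 m³/s

9.14 m³/s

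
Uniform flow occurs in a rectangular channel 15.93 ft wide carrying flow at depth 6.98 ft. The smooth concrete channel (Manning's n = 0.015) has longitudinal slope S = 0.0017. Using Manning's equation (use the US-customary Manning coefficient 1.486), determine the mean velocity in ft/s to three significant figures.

9.81 ft/s

A = b·y = 15.93 × 6.98 = 111.2 ft²
P = b + 2y = 15.93 + 2×6.98 = 29.89 ft
R = A/P = 111.2/29.89 = 3.720 ft
Q = (1.486/n)·A·R^(2/3)·S^(1/2) = (1.486/0.015) × 111.2 × 3.720^(2/3) × 0.0017^(1/2) = 1090 ft³/s
V = Q/A = 1090/111.2 = 9.807 ft/s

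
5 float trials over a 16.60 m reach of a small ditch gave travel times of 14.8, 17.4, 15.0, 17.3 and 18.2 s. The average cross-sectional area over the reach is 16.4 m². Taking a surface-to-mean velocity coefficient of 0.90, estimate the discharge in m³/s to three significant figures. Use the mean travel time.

14.8 m³/s

t̄ = (14.8 + 17.4 + 15.0 + 17.3 + 18.2) / 5 = 16.54 s
v_surface = L / t̄ = 16.60 / 16.54 = 1.004 m/s
v_mean = 0.90 × 1.004 = 0.9033 m/s
Q = A × v_mean = 16.4 × 0.9033 = 14.81 m³/s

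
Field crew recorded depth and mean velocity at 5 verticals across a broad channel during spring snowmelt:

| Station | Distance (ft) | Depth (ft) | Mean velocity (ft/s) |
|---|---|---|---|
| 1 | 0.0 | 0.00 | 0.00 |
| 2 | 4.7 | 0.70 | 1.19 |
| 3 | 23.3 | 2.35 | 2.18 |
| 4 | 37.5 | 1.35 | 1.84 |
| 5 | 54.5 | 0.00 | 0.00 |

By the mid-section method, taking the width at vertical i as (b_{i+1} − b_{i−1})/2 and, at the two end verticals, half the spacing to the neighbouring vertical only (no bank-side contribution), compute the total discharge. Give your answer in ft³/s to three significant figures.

w_2 = (23.3 − 0.0)/2 = 11.65 ft; q_2 = 1.19 × 0.70 × 11.65 = 9.704 ft³/s
w_3 = (37.5 − 4.7)/2 = 16.4 ft; q_3 = 2.18 × 2.35 × 16.4 = 84.02 ft³/s
w_4 = (54.5 − 23.3)/2 = 15.6 ft; q_4 = 1.84 × 1.35 × 15.6 = 38.75 ft³/s
Stations 1, 5 contribute zero (depth or velocity is 0).
Q = Σ qᵢ = 132.5 ft³/s

132 ft³/s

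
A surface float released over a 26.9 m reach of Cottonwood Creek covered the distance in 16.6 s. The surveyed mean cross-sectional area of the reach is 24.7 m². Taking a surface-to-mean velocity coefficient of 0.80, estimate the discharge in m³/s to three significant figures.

32.0 m³/s

v_surface = L / t̄ = 26.9 / 16.6 = 1.620 m/s
v_mean = 0.80 × 1.620 = 1.296 m/s
Q = A × v_mean = 24.7 × 1.296 = 32.02 m³/s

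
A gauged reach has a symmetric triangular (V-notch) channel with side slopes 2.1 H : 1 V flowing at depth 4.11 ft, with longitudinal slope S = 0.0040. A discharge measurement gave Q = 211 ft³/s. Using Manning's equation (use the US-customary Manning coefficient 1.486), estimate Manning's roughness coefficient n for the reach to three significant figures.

A = z·y² = 2.1×4.11² = 35.47 ft²
P = 2y√(1+z²) = 2×4.11×√(1+2.1²) = 19.12 ft
R = A/P = 35.47/19.12 = 1.855 ft
n = (1.486/Q)·A·R^(2/3)·S^(1/2) = (1.486/211) × 35.47 × 1.510 × 0.06325 = 0.02386

0.0239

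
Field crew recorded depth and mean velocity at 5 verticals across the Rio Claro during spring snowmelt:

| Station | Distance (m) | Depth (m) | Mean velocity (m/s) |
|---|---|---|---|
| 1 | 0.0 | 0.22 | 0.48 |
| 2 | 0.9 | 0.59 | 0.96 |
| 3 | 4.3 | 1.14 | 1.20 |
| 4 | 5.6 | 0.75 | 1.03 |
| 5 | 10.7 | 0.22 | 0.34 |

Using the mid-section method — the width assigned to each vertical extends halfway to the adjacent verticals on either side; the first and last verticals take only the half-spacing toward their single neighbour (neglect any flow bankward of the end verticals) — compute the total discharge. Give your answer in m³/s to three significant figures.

w_1 = (0.9 − 0.0)/2 = 0.45 m; q_1 = 0.48 × 0.22 × 0.45 = 0.04752 m³/s
w_2 = (4.3 − 0.0)/2 = 2.15 m; q_2 = 0.96 × 0.59 × 2.15 = 1.218 m³/s
w_3 = (5.6 − 0.9)/2 = 2.35 m; q_3 = 1.20 × 1.14 × 2.35 = 3.215 m³/s
w_4 = (10.7 − 4.3)/2 = 3.2 m; q_4 = 1.03 × 0.75 × 3.2 = 2.472 m³/s
w_5 = (10.7 − 5.6)/2 = 2.55 m; q_5 = 0.34 × 0.22 × 2.55 = 0.1907 m³/s
Q = Σ qᵢ = 7.143 m³/s

7.14 m³/s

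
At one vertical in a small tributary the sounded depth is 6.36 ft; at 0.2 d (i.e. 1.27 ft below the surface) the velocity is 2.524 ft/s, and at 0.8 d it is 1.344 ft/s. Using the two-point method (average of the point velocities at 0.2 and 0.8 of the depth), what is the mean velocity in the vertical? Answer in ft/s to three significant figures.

v̄ = (2.524 + 1.344) / 2 = 1.934 ft/s

1.93 ft/s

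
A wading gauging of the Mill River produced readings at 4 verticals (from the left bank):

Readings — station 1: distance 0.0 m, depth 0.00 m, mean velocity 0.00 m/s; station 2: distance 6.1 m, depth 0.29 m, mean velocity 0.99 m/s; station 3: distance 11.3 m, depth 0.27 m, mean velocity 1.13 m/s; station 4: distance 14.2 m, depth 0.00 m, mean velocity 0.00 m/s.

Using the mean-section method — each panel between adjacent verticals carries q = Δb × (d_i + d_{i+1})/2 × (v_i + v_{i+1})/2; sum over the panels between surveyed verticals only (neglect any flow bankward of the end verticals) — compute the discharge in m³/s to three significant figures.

Panel 1-2: Δb = 6.1 m, d̄ = (0.00+0.29)/2 = 0.145, v̄ = (0.00+0.99)/2 = 0.495 → q = 6.1×0.145×0.495 = 0.4378 m³/s
Panel 2-3: Δb = 5.2 m, d̄ = (0.29+0.27)/2 = 0.28, v̄ = (0.99+1.13)/2 = 1.06 → q = 5.2×0.28×1.06 = 1.543 m³/s
Panel 3-4: Δb = 2.9 m, d̄ = (0.27+0.00)/2 = 0.135, v̄ = (1.13+0.00)/2 = 0.565 → q = 2.9×0.135×0.565 = 0.2212 m³/s
Q = Σ q = 2.202 m³/s

2.20 m³/s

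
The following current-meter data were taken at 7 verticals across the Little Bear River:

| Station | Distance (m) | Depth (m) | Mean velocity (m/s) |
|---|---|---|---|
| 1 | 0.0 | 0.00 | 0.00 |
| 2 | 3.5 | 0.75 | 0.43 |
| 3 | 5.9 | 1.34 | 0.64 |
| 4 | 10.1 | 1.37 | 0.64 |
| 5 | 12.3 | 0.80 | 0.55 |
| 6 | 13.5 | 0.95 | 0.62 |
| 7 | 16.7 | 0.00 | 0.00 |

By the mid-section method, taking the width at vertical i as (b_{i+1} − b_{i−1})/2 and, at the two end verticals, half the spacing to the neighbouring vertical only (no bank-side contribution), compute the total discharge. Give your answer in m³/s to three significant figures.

w_2 = (5.9 − 0.0)/2 = 2.95 m; q_2 = 0.43 × 0.75 × 2.95 = 0.9514 m³/s
w_3 = (10.1 − 3.5)/2 = 3.3 m; q_3 = 0.64 × 1.34 × 3.3 = 2.830 m³/s
w_4 = (12.3 − 5.9)/2 = 3.2 m; q_4 = 0.64 × 1.37 × 3.2 = 2.806 m³/s
w_5 = (13.5 − 10.1)/2 = 1.7 m; q_5 = 0.55 × 0.80 × 1.7 = 0.7480 m³/s
w_6 = (16.7 − 12.3)/2 = 2.2 m; q_6 = 0.62 × 0.95 × 2.2 = 1.296 m³/s
Stations 1, 7 contribute zero (depth or velocity is 0).
Q = Σ qᵢ = 8.631 m³/s

8.63 m³/s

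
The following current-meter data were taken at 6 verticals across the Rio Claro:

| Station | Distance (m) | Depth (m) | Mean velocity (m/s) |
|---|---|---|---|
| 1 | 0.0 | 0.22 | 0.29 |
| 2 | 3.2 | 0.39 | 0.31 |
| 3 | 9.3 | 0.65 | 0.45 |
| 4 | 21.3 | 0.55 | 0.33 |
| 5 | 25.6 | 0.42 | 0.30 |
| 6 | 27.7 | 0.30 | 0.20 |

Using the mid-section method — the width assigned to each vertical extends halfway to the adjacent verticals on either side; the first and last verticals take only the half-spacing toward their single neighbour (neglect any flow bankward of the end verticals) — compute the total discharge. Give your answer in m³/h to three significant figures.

w_1 = (3.2 − 0.0)/2 = 1.6 m; q_1 = 0.29 × 0.22 × 1.6 = 0.1021 m³/s
w_2 = (9.3 − 0.0)/2 = 4.65 m; q_2 = 0.31 × 0.39 × 4.65 = 0.5622 m³/s
w_3 = (21.3 − 3.2)/2 = 9.05 m; q_3 = 0.45 × 0.65 × 9.05 = 2.647 m³/s
w_4 = (25.6 − 9.3)/2 = 8.15 m; q_4 = 0.33 × 0.55 × 8.15 = 1.479 m³/s
w_5 = (27.7 − 21.3)/2 = 3.2 m; q_5 = 0.30 × 0.42 × 3.2 = 0.4032 m³/s
w_6 = (27.7 − 25.6)/2 = 1.05 m; q_6 = 0.20 × 0.30 × 1.05 = 0.06300 m³/s
Q = Σ qᵢ = 5.257 m³/s
= 5.257 × 3600 = 18920 m³/h

18900 m³/h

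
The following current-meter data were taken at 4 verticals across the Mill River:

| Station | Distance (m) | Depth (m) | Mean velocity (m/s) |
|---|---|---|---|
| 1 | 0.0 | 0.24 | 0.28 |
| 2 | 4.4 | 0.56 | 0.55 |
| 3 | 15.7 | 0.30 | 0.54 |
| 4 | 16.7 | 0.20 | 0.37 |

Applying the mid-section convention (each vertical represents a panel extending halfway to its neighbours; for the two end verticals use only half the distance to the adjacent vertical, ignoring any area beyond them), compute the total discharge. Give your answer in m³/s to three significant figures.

3.60 m³/s

w_1 = (4.4 − 0.0)/2 = 2.2 m; q_1 = 0.28 × 0.24 × 2.2 = 0.1478 m³/s
w_2 = (15.7 − 0.0)/2 = 7.85 m; q_2 = 0.55 × 0.56 × 7.85 = 2.418 m³/s
w_3 = (16.7 − 4.4)/2 = 6.15 m; q_3 = 0.54 × 0.30 × 6.15 = 0.9963 m³/s
w_4 = (16.7 − 15.7)/2 = 0.5 m; q_4 = 0.37 × 0.20 × 0.5 = 0.03700 m³/s
Q = Σ qᵢ = 3.599 m³/s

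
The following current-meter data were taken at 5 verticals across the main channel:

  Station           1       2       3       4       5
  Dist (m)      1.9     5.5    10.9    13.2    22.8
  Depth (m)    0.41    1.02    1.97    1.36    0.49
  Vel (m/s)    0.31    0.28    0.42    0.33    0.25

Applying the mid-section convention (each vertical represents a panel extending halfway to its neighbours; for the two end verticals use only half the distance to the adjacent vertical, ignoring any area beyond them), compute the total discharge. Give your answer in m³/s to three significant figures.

7.96 m³/s

w_1 = (5.5 − 1.9)/2 = 1.8 m; q_1 = 0.31 × 0.41 × 1.8 = 0.2288 m³/s
w_2 = (10.9 − 1.9)/2 = 4.5 m; q_2 = 0.28 × 1.02 × 4.5 = 1.285 m³/s
w_3 = (13.2 − 5.5)/2 = 3.85 m; q_3 = 0.42 × 1.97 × 3.85 = 3.185 m³/s
w_4 = (22.8 − 10.9)/2 = 5.95 m; q_4 = 0.33 × 1.36 × 5.95 = 2.670 m³/s
w_5 = (22.8 − 13.2)/2 = 4.8 m; q_5 = 0.25 × 0.49 × 4.8 = 0.5880 m³/s
Q = Σ qᵢ = 7.958 m³/s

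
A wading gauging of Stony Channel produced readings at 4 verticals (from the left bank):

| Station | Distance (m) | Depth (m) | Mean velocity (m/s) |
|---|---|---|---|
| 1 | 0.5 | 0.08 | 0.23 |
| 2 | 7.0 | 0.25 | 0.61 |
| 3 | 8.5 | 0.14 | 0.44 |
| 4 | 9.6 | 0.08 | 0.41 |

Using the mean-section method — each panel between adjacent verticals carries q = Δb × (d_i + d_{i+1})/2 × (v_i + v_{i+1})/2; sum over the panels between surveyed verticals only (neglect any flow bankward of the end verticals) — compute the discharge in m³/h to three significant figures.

Panel 1-2: Δb = 6.5 m, d̄ = (0.08+0.25)/2 = 0.165, v̄ = (0.23+0.61)/2 = 0.42 → q = 6.5×0.165×0.42 = 0.4505 m³/s
Panel 2-3: Δb = 1.5 m, d̄ = (0.25+0.14)/2 = 0.195, v̄ = (0.61+0.44)/2 = 0.525 → q = 1.5×0.195×0.525 = 0.1536 m³/s
Panel 3-4: Δb = 1.1 m, d̄ = (0.14+0.08)/2 = 0.11, v̄ = (0.44+0.41)/2 = 0.425 → q = 1.1×0.11×0.425 = 0.05143 m³/s
Q = Σ q = 0.6554 m³/s
= 0.6554 × 3600 = 2360 m³/h

2360 m³/h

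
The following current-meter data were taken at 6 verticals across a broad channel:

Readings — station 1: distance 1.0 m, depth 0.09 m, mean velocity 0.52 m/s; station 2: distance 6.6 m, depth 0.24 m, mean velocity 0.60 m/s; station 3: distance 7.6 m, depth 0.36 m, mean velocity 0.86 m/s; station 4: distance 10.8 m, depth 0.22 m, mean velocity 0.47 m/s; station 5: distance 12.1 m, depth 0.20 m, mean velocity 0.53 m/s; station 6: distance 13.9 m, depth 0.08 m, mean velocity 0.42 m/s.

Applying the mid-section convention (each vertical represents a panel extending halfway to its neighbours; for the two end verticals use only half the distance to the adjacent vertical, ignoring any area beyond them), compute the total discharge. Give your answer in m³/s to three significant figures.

w_1 = (6.6 − 1.0)/2 = 2.8 m; q_1 = 0.52 × 0.09 × 2.8 = 0.1310 m³/s
w_2 = (7.6 − 1.0)/2 = 3.3 m; q_2 = 0.60 × 0.24 × 3.3 = 0.4752 m³/s
w_3 = (10.8 − 6.6)/2 = 2.1 m; q_3 = 0.86 × 0.36 × 2.1 = 0.6502 m³/s
w_4 = (12.1 − 7.6)/2 = 2.25 m; q_4 = 0.47 × 0.22 × 2.25 = 0.2327 m³/s
w_5 = (13.9 − 10.8)/2 = 1.55 m; q_5 = 0.53 × 0.20 × 1.55 = 0.1643 m³/s
w_6 = (13.9 − 12.1)/2 = 0.9 m; q_6 = 0.42 × 0.08 × 0.9 = 0.03024 m³/s
Q = Σ qᵢ = 1.684 m³/s

1.68 m³/s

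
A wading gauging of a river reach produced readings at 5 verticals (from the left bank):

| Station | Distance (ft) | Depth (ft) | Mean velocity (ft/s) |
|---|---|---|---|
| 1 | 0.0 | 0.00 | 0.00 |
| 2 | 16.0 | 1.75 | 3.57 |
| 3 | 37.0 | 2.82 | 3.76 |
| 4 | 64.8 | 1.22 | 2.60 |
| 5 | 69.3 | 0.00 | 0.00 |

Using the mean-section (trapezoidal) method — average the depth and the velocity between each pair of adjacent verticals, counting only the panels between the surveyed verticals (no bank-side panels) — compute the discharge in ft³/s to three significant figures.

Panel 1-2: Δb = 16 ft, d̄ = (0.00+1.75)/2 = 0.875, v̄ = (0.00+3.57)/2 = 1.785 → q = 16×0.875×1.785 = 24.99 ft³/s
Panel 2-3: Δb = 21 ft, d̄ = (1.75+2.82)/2 = 2.285, v̄ = (3.57+3.76)/2 = 3.665 → q = 21×2.285×3.665 = 175.9 ft³/s
Panel 3-4: Δb = 27.8 ft, d̄ = (2.82+1.22)/2 = 2.02, v̄ = (3.76+2.60)/2 = 3.18 → q = 27.8×2.02×3.18 = 178.6 ft³/s
Panel 4-5: Δb = 4.5 ft, d̄ = (1.22+0.00)/2 = 0.61, v̄ = (2.60+0.00)/2 = 1.3 → q = 4.5×0.61×1.3 = 3.569 ft³/s
Q = Σ q = 383.0 ft³/s

383 ft³/s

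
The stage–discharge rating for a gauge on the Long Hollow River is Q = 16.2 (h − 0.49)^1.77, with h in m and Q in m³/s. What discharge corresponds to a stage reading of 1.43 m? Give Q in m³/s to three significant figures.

Q = 16.2 × (1.43 − 0.49)^1.77 = 16.2 × 0.94^1.77 = 14.52 m³/s

14.5 m³/s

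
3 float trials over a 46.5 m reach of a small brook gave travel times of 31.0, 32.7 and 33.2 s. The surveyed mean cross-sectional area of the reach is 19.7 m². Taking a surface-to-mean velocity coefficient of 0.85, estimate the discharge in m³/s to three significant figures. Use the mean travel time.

t̄ = (31.0 + 32.7 + 33.2) / 3 = 32.3 s
v_surface = L / t̄ = 46.5 / 32.3 = 1.440 m/s
v_mean = 0.85 × 1.440 = 1.224 m/s
Q = A × v_mean = 19.7 × 1.224 = 24.11 m³/s

24.1 m³/s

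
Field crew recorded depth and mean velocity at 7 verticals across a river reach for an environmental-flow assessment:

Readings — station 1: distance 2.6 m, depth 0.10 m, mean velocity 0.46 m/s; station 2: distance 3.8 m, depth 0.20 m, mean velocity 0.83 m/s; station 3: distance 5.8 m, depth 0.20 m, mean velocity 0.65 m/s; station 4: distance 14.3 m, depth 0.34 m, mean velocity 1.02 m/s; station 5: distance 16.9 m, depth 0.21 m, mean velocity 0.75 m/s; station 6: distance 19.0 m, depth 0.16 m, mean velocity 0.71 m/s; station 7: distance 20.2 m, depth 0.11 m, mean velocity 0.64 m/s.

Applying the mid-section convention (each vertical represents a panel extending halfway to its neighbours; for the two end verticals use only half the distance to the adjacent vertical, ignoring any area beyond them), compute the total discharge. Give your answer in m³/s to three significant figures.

w_1 = (3.8 − 2.6)/2 = 0.6 m; q_1 = 0.46 × 0.10 × 0.6 = 0.02760 m³/s
w_2 = (5.8 − 2.6)/2 = 1.6 m; q_2 = 0.83 × 0.20 × 1.6 = 0.2656 m³/s
w_3 = (14.3 − 3.8)/2 = 5.25 m; q_3 = 0.65 × 0.20 × 5.25 = 0.6825 m³/s
w_4 = (16.9 − 5.8)/2 = 5.55 m; q_4 = 1.02 × 0.34 × 5.55 = 1.925 m³/s
w_5 = (19.0 − 14.3)/2 = 2.35 m; q_5 = 0.75 × 0.21 × 2.35 = 0.3701 m³/s
w_6 = (20.2 − 16.9)/2 = 1.65 m; q_6 = 0.71 × 0.16 × 1.65 = 0.1874 m³/s
w_7 = (20.2 − 19.0)/2 = 0.6 m; q_7 = 0.64 × 0.11 × 0.6 = 0.04224 m³/s
Q = Σ qᵢ = 3.500 m³/s

3.50 m³/s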